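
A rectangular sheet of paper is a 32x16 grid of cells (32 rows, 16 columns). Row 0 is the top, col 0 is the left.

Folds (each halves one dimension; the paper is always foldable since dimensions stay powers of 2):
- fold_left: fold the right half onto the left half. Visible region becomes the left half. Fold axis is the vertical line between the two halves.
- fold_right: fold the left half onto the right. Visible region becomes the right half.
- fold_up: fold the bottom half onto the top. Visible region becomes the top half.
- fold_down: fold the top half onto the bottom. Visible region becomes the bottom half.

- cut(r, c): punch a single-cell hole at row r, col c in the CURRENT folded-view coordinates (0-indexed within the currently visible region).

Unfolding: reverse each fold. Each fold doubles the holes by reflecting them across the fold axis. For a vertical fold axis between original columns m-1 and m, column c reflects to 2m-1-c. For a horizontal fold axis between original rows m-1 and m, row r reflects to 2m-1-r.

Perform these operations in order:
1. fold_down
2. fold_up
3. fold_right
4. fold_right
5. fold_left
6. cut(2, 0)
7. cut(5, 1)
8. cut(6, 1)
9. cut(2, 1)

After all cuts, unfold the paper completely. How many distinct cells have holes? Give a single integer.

Answer: 128

Derivation:
Op 1 fold_down: fold axis h@16; visible region now rows[16,32) x cols[0,16) = 16x16
Op 2 fold_up: fold axis h@24; visible region now rows[16,24) x cols[0,16) = 8x16
Op 3 fold_right: fold axis v@8; visible region now rows[16,24) x cols[8,16) = 8x8
Op 4 fold_right: fold axis v@12; visible region now rows[16,24) x cols[12,16) = 8x4
Op 5 fold_left: fold axis v@14; visible region now rows[16,24) x cols[12,14) = 8x2
Op 6 cut(2, 0): punch at orig (18,12); cuts so far [(18, 12)]; region rows[16,24) x cols[12,14) = 8x2
Op 7 cut(5, 1): punch at orig (21,13); cuts so far [(18, 12), (21, 13)]; region rows[16,24) x cols[12,14) = 8x2
Op 8 cut(6, 1): punch at orig (22,13); cuts so far [(18, 12), (21, 13), (22, 13)]; region rows[16,24) x cols[12,14) = 8x2
Op 9 cut(2, 1): punch at orig (18,13); cuts so far [(18, 12), (18, 13), (21, 13), (22, 13)]; region rows[16,24) x cols[12,14) = 8x2
Unfold 1 (reflect across v@14): 8 holes -> [(18, 12), (18, 13), (18, 14), (18, 15), (21, 13), (21, 14), (22, 13), (22, 14)]
Unfold 2 (reflect across v@12): 16 holes -> [(18, 8), (18, 9), (18, 10), (18, 11), (18, 12), (18, 13), (18, 14), (18, 15), (21, 9), (21, 10), (21, 13), (21, 14), (22, 9), (22, 10), (22, 13), (22, 14)]
Unfold 3 (reflect across v@8): 32 holes -> [(18, 0), (18, 1), (18, 2), (18, 3), (18, 4), (18, 5), (18, 6), (18, 7), (18, 8), (18, 9), (18, 10), (18, 11), (18, 12), (18, 13), (18, 14), (18, 15), (21, 1), (21, 2), (21, 5), (21, 6), (21, 9), (21, 10), (21, 13), (21, 14), (22, 1), (22, 2), (22, 5), (22, 6), (22, 9), (22, 10), (22, 13), (22, 14)]
Unfold 4 (reflect across h@24): 64 holes -> [(18, 0), (18, 1), (18, 2), (18, 3), (18, 4), (18, 5), (18, 6), (18, 7), (18, 8), (18, 9), (18, 10), (18, 11), (18, 12), (18, 13), (18, 14), (18, 15), (21, 1), (21, 2), (21, 5), (21, 6), (21, 9), (21, 10), (21, 13), (21, 14), (22, 1), (22, 2), (22, 5), (22, 6), (22, 9), (22, 10), (22, 13), (22, 14), (25, 1), (25, 2), (25, 5), (25, 6), (25, 9), (25, 10), (25, 13), (25, 14), (26, 1), (26, 2), (26, 5), (26, 6), (26, 9), (26, 10), (26, 13), (26, 14), (29, 0), (29, 1), (29, 2), (29, 3), (29, 4), (29, 5), (29, 6), (29, 7), (29, 8), (29, 9), (29, 10), (29, 11), (29, 12), (29, 13), (29, 14), (29, 15)]
Unfold 5 (reflect across h@16): 128 holes -> [(2, 0), (2, 1), (2, 2), (2, 3), (2, 4), (2, 5), (2, 6), (2, 7), (2, 8), (2, 9), (2, 10), (2, 11), (2, 12), (2, 13), (2, 14), (2, 15), (5, 1), (5, 2), (5, 5), (5, 6), (5, 9), (5, 10), (5, 13), (5, 14), (6, 1), (6, 2), (6, 5), (6, 6), (6, 9), (6, 10), (6, 13), (6, 14), (9, 1), (9, 2), (9, 5), (9, 6), (9, 9), (9, 10), (9, 13), (9, 14), (10, 1), (10, 2), (10, 5), (10, 6), (10, 9), (10, 10), (10, 13), (10, 14), (13, 0), (13, 1), (13, 2), (13, 3), (13, 4), (13, 5), (13, 6), (13, 7), (13, 8), (13, 9), (13, 10), (13, 11), (13, 12), (13, 13), (13, 14), (13, 15), (18, 0), (18, 1), (18, 2), (18, 3), (18, 4), (18, 5), (18, 6), (18, 7), (18, 8), (18, 9), (18, 10), (18, 11), (18, 12), (18, 13), (18, 14), (18, 15), (21, 1), (21, 2), (21, 5), (21, 6), (21, 9), (21, 10), (21, 13), (21, 14), (22, 1), (22, 2), (22, 5), (22, 6), (22, 9), (22, 10), (22, 13), (22, 14), (25, 1), (25, 2), (25, 5), (25, 6), (25, 9), (25, 10), (25, 13), (25, 14), (26, 1), (26, 2), (26, 5), (26, 6), (26, 9), (26, 10), (26, 13), (26, 14), (29, 0), (29, 1), (29, 2), (29, 3), (29, 4), (29, 5), (29, 6), (29, 7), (29, 8), (29, 9), (29, 10), (29, 11), (29, 12), (29, 13), (29, 14), (29, 15)]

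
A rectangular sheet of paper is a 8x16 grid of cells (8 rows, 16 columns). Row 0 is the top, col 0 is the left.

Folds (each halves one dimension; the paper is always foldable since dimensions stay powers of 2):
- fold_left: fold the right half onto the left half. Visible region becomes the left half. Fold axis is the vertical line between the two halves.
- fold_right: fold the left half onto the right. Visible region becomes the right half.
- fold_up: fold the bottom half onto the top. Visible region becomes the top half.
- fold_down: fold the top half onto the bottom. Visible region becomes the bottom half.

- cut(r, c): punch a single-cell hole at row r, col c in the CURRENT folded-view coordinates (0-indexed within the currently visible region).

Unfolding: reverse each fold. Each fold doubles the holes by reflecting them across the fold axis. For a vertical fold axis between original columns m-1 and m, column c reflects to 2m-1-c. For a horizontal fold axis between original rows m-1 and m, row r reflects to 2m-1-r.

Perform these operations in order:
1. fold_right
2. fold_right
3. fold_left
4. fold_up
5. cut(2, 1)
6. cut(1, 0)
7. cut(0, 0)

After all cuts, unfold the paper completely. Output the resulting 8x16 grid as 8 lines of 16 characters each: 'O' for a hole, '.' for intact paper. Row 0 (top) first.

Op 1 fold_right: fold axis v@8; visible region now rows[0,8) x cols[8,16) = 8x8
Op 2 fold_right: fold axis v@12; visible region now rows[0,8) x cols[12,16) = 8x4
Op 3 fold_left: fold axis v@14; visible region now rows[0,8) x cols[12,14) = 8x2
Op 4 fold_up: fold axis h@4; visible region now rows[0,4) x cols[12,14) = 4x2
Op 5 cut(2, 1): punch at orig (2,13); cuts so far [(2, 13)]; region rows[0,4) x cols[12,14) = 4x2
Op 6 cut(1, 0): punch at orig (1,12); cuts so far [(1, 12), (2, 13)]; region rows[0,4) x cols[12,14) = 4x2
Op 7 cut(0, 0): punch at orig (0,12); cuts so far [(0, 12), (1, 12), (2, 13)]; region rows[0,4) x cols[12,14) = 4x2
Unfold 1 (reflect across h@4): 6 holes -> [(0, 12), (1, 12), (2, 13), (5, 13), (6, 12), (7, 12)]
Unfold 2 (reflect across v@14): 12 holes -> [(0, 12), (0, 15), (1, 12), (1, 15), (2, 13), (2, 14), (5, 13), (5, 14), (6, 12), (6, 15), (7, 12), (7, 15)]
Unfold 3 (reflect across v@12): 24 holes -> [(0, 8), (0, 11), (0, 12), (0, 15), (1, 8), (1, 11), (1, 12), (1, 15), (2, 9), (2, 10), (2, 13), (2, 14), (5, 9), (5, 10), (5, 13), (5, 14), (6, 8), (6, 11), (6, 12), (6, 15), (7, 8), (7, 11), (7, 12), (7, 15)]
Unfold 4 (reflect across v@8): 48 holes -> [(0, 0), (0, 3), (0, 4), (0, 7), (0, 8), (0, 11), (0, 12), (0, 15), (1, 0), (1, 3), (1, 4), (1, 7), (1, 8), (1, 11), (1, 12), (1, 15), (2, 1), (2, 2), (2, 5), (2, 6), (2, 9), (2, 10), (2, 13), (2, 14), (5, 1), (5, 2), (5, 5), (5, 6), (5, 9), (5, 10), (5, 13), (5, 14), (6, 0), (6, 3), (6, 4), (6, 7), (6, 8), (6, 11), (6, 12), (6, 15), (7, 0), (7, 3), (7, 4), (7, 7), (7, 8), (7, 11), (7, 12), (7, 15)]

Answer: O..OO..OO..OO..O
O..OO..OO..OO..O
.OO..OO..OO..OO.
................
................
.OO..OO..OO..OO.
O..OO..OO..OO..O
O..OO..OO..OO..O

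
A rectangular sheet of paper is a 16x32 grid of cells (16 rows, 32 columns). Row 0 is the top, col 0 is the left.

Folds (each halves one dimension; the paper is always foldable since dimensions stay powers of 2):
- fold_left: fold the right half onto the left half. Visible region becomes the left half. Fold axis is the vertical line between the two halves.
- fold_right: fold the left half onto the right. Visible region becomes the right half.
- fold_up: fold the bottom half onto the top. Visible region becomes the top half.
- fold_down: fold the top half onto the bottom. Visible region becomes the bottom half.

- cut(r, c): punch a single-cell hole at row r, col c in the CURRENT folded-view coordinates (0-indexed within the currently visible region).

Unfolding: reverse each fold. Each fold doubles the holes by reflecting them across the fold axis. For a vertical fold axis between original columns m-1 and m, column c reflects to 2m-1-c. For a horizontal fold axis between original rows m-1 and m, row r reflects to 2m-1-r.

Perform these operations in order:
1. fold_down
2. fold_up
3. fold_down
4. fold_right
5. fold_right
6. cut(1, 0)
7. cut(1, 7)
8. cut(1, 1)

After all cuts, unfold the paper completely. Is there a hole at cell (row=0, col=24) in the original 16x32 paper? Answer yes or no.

Answer: yes

Derivation:
Op 1 fold_down: fold axis h@8; visible region now rows[8,16) x cols[0,32) = 8x32
Op 2 fold_up: fold axis h@12; visible region now rows[8,12) x cols[0,32) = 4x32
Op 3 fold_down: fold axis h@10; visible region now rows[10,12) x cols[0,32) = 2x32
Op 4 fold_right: fold axis v@16; visible region now rows[10,12) x cols[16,32) = 2x16
Op 5 fold_right: fold axis v@24; visible region now rows[10,12) x cols[24,32) = 2x8
Op 6 cut(1, 0): punch at orig (11,24); cuts so far [(11, 24)]; region rows[10,12) x cols[24,32) = 2x8
Op 7 cut(1, 7): punch at orig (11,31); cuts so far [(11, 24), (11, 31)]; region rows[10,12) x cols[24,32) = 2x8
Op 8 cut(1, 1): punch at orig (11,25); cuts so far [(11, 24), (11, 25), (11, 31)]; region rows[10,12) x cols[24,32) = 2x8
Unfold 1 (reflect across v@24): 6 holes -> [(11, 16), (11, 22), (11, 23), (11, 24), (11, 25), (11, 31)]
Unfold 2 (reflect across v@16): 12 holes -> [(11, 0), (11, 6), (11, 7), (11, 8), (11, 9), (11, 15), (11, 16), (11, 22), (11, 23), (11, 24), (11, 25), (11, 31)]
Unfold 3 (reflect across h@10): 24 holes -> [(8, 0), (8, 6), (8, 7), (8, 8), (8, 9), (8, 15), (8, 16), (8, 22), (8, 23), (8, 24), (8, 25), (8, 31), (11, 0), (11, 6), (11, 7), (11, 8), (11, 9), (11, 15), (11, 16), (11, 22), (11, 23), (11, 24), (11, 25), (11, 31)]
Unfold 4 (reflect across h@12): 48 holes -> [(8, 0), (8, 6), (8, 7), (8, 8), (8, 9), (8, 15), (8, 16), (8, 22), (8, 23), (8, 24), (8, 25), (8, 31), (11, 0), (11, 6), (11, 7), (11, 8), (11, 9), (11, 15), (11, 16), (11, 22), (11, 23), (11, 24), (11, 25), (11, 31), (12, 0), (12, 6), (12, 7), (12, 8), (12, 9), (12, 15), (12, 16), (12, 22), (12, 23), (12, 24), (12, 25), (12, 31), (15, 0), (15, 6), (15, 7), (15, 8), (15, 9), (15, 15), (15, 16), (15, 22), (15, 23), (15, 24), (15, 25), (15, 31)]
Unfold 5 (reflect across h@8): 96 holes -> [(0, 0), (0, 6), (0, 7), (0, 8), (0, 9), (0, 15), (0, 16), (0, 22), (0, 23), (0, 24), (0, 25), (0, 31), (3, 0), (3, 6), (3, 7), (3, 8), (3, 9), (3, 15), (3, 16), (3, 22), (3, 23), (3, 24), (3, 25), (3, 31), (4, 0), (4, 6), (4, 7), (4, 8), (4, 9), (4, 15), (4, 16), (4, 22), (4, 23), (4, 24), (4, 25), (4, 31), (7, 0), (7, 6), (7, 7), (7, 8), (7, 9), (7, 15), (7, 16), (7, 22), (7, 23), (7, 24), (7, 25), (7, 31), (8, 0), (8, 6), (8, 7), (8, 8), (8, 9), (8, 15), (8, 16), (8, 22), (8, 23), (8, 24), (8, 25), (8, 31), (11, 0), (11, 6), (11, 7), (11, 8), (11, 9), (11, 15), (11, 16), (11, 22), (11, 23), (11, 24), (11, 25), (11, 31), (12, 0), (12, 6), (12, 7), (12, 8), (12, 9), (12, 15), (12, 16), (12, 22), (12, 23), (12, 24), (12, 25), (12, 31), (15, 0), (15, 6), (15, 7), (15, 8), (15, 9), (15, 15), (15, 16), (15, 22), (15, 23), (15, 24), (15, 25), (15, 31)]
Holes: [(0, 0), (0, 6), (0, 7), (0, 8), (0, 9), (0, 15), (0, 16), (0, 22), (0, 23), (0, 24), (0, 25), (0, 31), (3, 0), (3, 6), (3, 7), (3, 8), (3, 9), (3, 15), (3, 16), (3, 22), (3, 23), (3, 24), (3, 25), (3, 31), (4, 0), (4, 6), (4, 7), (4, 8), (4, 9), (4, 15), (4, 16), (4, 22), (4, 23), (4, 24), (4, 25), (4, 31), (7, 0), (7, 6), (7, 7), (7, 8), (7, 9), (7, 15), (7, 16), (7, 22), (7, 23), (7, 24), (7, 25), (7, 31), (8, 0), (8, 6), (8, 7), (8, 8), (8, 9), (8, 15), (8, 16), (8, 22), (8, 23), (8, 24), (8, 25), (8, 31), (11, 0), (11, 6), (11, 7), (11, 8), (11, 9), (11, 15), (11, 16), (11, 22), (11, 23), (11, 24), (11, 25), (11, 31), (12, 0), (12, 6), (12, 7), (12, 8), (12, 9), (12, 15), (12, 16), (12, 22), (12, 23), (12, 24), (12, 25), (12, 31), (15, 0), (15, 6), (15, 7), (15, 8), (15, 9), (15, 15), (15, 16), (15, 22), (15, 23), (15, 24), (15, 25), (15, 31)]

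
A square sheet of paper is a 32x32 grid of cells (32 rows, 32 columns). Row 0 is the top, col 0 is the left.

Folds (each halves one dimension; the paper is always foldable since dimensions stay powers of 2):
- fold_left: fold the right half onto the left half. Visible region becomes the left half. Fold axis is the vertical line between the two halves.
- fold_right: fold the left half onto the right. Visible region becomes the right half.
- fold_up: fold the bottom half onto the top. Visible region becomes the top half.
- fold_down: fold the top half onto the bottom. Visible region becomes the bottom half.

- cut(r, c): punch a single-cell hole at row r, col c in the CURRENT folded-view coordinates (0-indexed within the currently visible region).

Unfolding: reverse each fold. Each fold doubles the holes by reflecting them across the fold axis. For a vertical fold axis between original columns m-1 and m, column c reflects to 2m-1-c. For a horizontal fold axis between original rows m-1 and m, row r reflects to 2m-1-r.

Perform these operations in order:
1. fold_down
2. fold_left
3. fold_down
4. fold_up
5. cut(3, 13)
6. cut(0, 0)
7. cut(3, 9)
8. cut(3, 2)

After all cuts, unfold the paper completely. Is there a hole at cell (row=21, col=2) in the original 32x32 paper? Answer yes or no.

Op 1 fold_down: fold axis h@16; visible region now rows[16,32) x cols[0,32) = 16x32
Op 2 fold_left: fold axis v@16; visible region now rows[16,32) x cols[0,16) = 16x16
Op 3 fold_down: fold axis h@24; visible region now rows[24,32) x cols[0,16) = 8x16
Op 4 fold_up: fold axis h@28; visible region now rows[24,28) x cols[0,16) = 4x16
Op 5 cut(3, 13): punch at orig (27,13); cuts so far [(27, 13)]; region rows[24,28) x cols[0,16) = 4x16
Op 6 cut(0, 0): punch at orig (24,0); cuts so far [(24, 0), (27, 13)]; region rows[24,28) x cols[0,16) = 4x16
Op 7 cut(3, 9): punch at orig (27,9); cuts so far [(24, 0), (27, 9), (27, 13)]; region rows[24,28) x cols[0,16) = 4x16
Op 8 cut(3, 2): punch at orig (27,2); cuts so far [(24, 0), (27, 2), (27, 9), (27, 13)]; region rows[24,28) x cols[0,16) = 4x16
Unfold 1 (reflect across h@28): 8 holes -> [(24, 0), (27, 2), (27, 9), (27, 13), (28, 2), (28, 9), (28, 13), (31, 0)]
Unfold 2 (reflect across h@24): 16 holes -> [(16, 0), (19, 2), (19, 9), (19, 13), (20, 2), (20, 9), (20, 13), (23, 0), (24, 0), (27, 2), (27, 9), (27, 13), (28, 2), (28, 9), (28, 13), (31, 0)]
Unfold 3 (reflect across v@16): 32 holes -> [(16, 0), (16, 31), (19, 2), (19, 9), (19, 13), (19, 18), (19, 22), (19, 29), (20, 2), (20, 9), (20, 13), (20, 18), (20, 22), (20, 29), (23, 0), (23, 31), (24, 0), (24, 31), (27, 2), (27, 9), (27, 13), (27, 18), (27, 22), (27, 29), (28, 2), (28, 9), (28, 13), (28, 18), (28, 22), (28, 29), (31, 0), (31, 31)]
Unfold 4 (reflect across h@16): 64 holes -> [(0, 0), (0, 31), (3, 2), (3, 9), (3, 13), (3, 18), (3, 22), (3, 29), (4, 2), (4, 9), (4, 13), (4, 18), (4, 22), (4, 29), (7, 0), (7, 31), (8, 0), (8, 31), (11, 2), (11, 9), (11, 13), (11, 18), (11, 22), (11, 29), (12, 2), (12, 9), (12, 13), (12, 18), (12, 22), (12, 29), (15, 0), (15, 31), (16, 0), (16, 31), (19, 2), (19, 9), (19, 13), (19, 18), (19, 22), (19, 29), (20, 2), (20, 9), (20, 13), (20, 18), (20, 22), (20, 29), (23, 0), (23, 31), (24, 0), (24, 31), (27, 2), (27, 9), (27, 13), (27, 18), (27, 22), (27, 29), (28, 2), (28, 9), (28, 13), (28, 18), (28, 22), (28, 29), (31, 0), (31, 31)]
Holes: [(0, 0), (0, 31), (3, 2), (3, 9), (3, 13), (3, 18), (3, 22), (3, 29), (4, 2), (4, 9), (4, 13), (4, 18), (4, 22), (4, 29), (7, 0), (7, 31), (8, 0), (8, 31), (11, 2), (11, 9), (11, 13), (11, 18), (11, 22), (11, 29), (12, 2), (12, 9), (12, 13), (12, 18), (12, 22), (12, 29), (15, 0), (15, 31), (16, 0), (16, 31), (19, 2), (19, 9), (19, 13), (19, 18), (19, 22), (19, 29), (20, 2), (20, 9), (20, 13), (20, 18), (20, 22), (20, 29), (23, 0), (23, 31), (24, 0), (24, 31), (27, 2), (27, 9), (27, 13), (27, 18), (27, 22), (27, 29), (28, 2), (28, 9), (28, 13), (28, 18), (28, 22), (28, 29), (31, 0), (31, 31)]

Answer: no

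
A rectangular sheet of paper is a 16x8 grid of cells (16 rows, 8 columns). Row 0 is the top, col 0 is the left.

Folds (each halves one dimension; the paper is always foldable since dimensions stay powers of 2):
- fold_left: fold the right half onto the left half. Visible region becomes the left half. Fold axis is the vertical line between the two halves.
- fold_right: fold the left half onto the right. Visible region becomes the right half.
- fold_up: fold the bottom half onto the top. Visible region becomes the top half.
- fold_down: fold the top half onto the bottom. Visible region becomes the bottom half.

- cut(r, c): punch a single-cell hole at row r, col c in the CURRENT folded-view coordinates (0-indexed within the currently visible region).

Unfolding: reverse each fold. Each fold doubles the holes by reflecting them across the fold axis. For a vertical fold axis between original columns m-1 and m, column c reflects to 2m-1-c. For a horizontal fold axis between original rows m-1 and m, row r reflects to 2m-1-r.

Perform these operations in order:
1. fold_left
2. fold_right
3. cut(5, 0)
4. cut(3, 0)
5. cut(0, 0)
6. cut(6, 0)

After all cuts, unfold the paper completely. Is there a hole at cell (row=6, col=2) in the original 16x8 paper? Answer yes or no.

Answer: yes

Derivation:
Op 1 fold_left: fold axis v@4; visible region now rows[0,16) x cols[0,4) = 16x4
Op 2 fold_right: fold axis v@2; visible region now rows[0,16) x cols[2,4) = 16x2
Op 3 cut(5, 0): punch at orig (5,2); cuts so far [(5, 2)]; region rows[0,16) x cols[2,4) = 16x2
Op 4 cut(3, 0): punch at orig (3,2); cuts so far [(3, 2), (5, 2)]; region rows[0,16) x cols[2,4) = 16x2
Op 5 cut(0, 0): punch at orig (0,2); cuts so far [(0, 2), (3, 2), (5, 2)]; region rows[0,16) x cols[2,4) = 16x2
Op 6 cut(6, 0): punch at orig (6,2); cuts so far [(0, 2), (3, 2), (5, 2), (6, 2)]; region rows[0,16) x cols[2,4) = 16x2
Unfold 1 (reflect across v@2): 8 holes -> [(0, 1), (0, 2), (3, 1), (3, 2), (5, 1), (5, 2), (6, 1), (6, 2)]
Unfold 2 (reflect across v@4): 16 holes -> [(0, 1), (0, 2), (0, 5), (0, 6), (3, 1), (3, 2), (3, 5), (3, 6), (5, 1), (5, 2), (5, 5), (5, 6), (6, 1), (6, 2), (6, 5), (6, 6)]
Holes: [(0, 1), (0, 2), (0, 5), (0, 6), (3, 1), (3, 2), (3, 5), (3, 6), (5, 1), (5, 2), (5, 5), (5, 6), (6, 1), (6, 2), (6, 5), (6, 6)]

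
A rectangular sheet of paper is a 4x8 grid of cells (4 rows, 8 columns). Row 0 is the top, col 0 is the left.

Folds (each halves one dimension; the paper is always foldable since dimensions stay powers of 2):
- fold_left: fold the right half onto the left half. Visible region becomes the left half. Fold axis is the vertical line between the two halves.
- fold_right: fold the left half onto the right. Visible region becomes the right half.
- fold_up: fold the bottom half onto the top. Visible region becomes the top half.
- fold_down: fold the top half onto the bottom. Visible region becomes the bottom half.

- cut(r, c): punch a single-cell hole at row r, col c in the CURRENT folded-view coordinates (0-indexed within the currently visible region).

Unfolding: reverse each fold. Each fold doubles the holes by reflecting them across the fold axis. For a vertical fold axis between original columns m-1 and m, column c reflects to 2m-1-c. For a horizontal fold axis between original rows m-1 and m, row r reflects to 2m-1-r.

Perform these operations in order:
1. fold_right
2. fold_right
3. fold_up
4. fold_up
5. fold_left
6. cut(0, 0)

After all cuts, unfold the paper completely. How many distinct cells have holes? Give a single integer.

Answer: 32

Derivation:
Op 1 fold_right: fold axis v@4; visible region now rows[0,4) x cols[4,8) = 4x4
Op 2 fold_right: fold axis v@6; visible region now rows[0,4) x cols[6,8) = 4x2
Op 3 fold_up: fold axis h@2; visible region now rows[0,2) x cols[6,8) = 2x2
Op 4 fold_up: fold axis h@1; visible region now rows[0,1) x cols[6,8) = 1x2
Op 5 fold_left: fold axis v@7; visible region now rows[0,1) x cols[6,7) = 1x1
Op 6 cut(0, 0): punch at orig (0,6); cuts so far [(0, 6)]; region rows[0,1) x cols[6,7) = 1x1
Unfold 1 (reflect across v@7): 2 holes -> [(0, 6), (0, 7)]
Unfold 2 (reflect across h@1): 4 holes -> [(0, 6), (0, 7), (1, 6), (1, 7)]
Unfold 3 (reflect across h@2): 8 holes -> [(0, 6), (0, 7), (1, 6), (1, 7), (2, 6), (2, 7), (3, 6), (3, 7)]
Unfold 4 (reflect across v@6): 16 holes -> [(0, 4), (0, 5), (0, 6), (0, 7), (1, 4), (1, 5), (1, 6), (1, 7), (2, 4), (2, 5), (2, 6), (2, 7), (3, 4), (3, 5), (3, 6), (3, 7)]
Unfold 5 (reflect across v@4): 32 holes -> [(0, 0), (0, 1), (0, 2), (0, 3), (0, 4), (0, 5), (0, 6), (0, 7), (1, 0), (1, 1), (1, 2), (1, 3), (1, 4), (1, 5), (1, 6), (1, 7), (2, 0), (2, 1), (2, 2), (2, 3), (2, 4), (2, 5), (2, 6), (2, 7), (3, 0), (3, 1), (3, 2), (3, 3), (3, 4), (3, 5), (3, 6), (3, 7)]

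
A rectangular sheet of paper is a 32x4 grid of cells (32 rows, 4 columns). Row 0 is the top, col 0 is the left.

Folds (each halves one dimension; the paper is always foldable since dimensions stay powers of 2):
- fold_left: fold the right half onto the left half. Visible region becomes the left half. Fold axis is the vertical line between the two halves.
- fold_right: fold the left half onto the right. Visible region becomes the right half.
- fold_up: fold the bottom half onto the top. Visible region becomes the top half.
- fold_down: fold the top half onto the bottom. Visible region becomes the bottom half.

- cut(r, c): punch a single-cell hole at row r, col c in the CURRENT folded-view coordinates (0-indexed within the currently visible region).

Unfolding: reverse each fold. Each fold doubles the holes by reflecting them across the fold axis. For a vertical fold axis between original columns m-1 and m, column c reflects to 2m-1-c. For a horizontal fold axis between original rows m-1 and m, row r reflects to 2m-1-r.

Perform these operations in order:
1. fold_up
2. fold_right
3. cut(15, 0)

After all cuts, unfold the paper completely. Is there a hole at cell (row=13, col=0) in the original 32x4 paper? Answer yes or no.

Answer: no

Derivation:
Op 1 fold_up: fold axis h@16; visible region now rows[0,16) x cols[0,4) = 16x4
Op 2 fold_right: fold axis v@2; visible region now rows[0,16) x cols[2,4) = 16x2
Op 3 cut(15, 0): punch at orig (15,2); cuts so far [(15, 2)]; region rows[0,16) x cols[2,4) = 16x2
Unfold 1 (reflect across v@2): 2 holes -> [(15, 1), (15, 2)]
Unfold 2 (reflect across h@16): 4 holes -> [(15, 1), (15, 2), (16, 1), (16, 2)]
Holes: [(15, 1), (15, 2), (16, 1), (16, 2)]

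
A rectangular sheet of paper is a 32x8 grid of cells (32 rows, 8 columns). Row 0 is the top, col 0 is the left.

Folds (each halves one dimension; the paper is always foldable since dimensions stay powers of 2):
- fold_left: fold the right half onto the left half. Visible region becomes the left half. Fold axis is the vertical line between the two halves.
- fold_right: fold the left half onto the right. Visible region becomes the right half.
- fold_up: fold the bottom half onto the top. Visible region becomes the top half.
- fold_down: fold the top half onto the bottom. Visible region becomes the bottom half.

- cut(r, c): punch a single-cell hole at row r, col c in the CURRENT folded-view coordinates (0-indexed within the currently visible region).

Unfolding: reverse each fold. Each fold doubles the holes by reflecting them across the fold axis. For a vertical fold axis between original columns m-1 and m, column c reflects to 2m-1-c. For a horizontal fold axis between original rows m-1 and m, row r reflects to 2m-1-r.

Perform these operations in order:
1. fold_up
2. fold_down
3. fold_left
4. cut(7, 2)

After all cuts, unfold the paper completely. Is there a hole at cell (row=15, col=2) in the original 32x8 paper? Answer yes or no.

Answer: yes

Derivation:
Op 1 fold_up: fold axis h@16; visible region now rows[0,16) x cols[0,8) = 16x8
Op 2 fold_down: fold axis h@8; visible region now rows[8,16) x cols[0,8) = 8x8
Op 3 fold_left: fold axis v@4; visible region now rows[8,16) x cols[0,4) = 8x4
Op 4 cut(7, 2): punch at orig (15,2); cuts so far [(15, 2)]; region rows[8,16) x cols[0,4) = 8x4
Unfold 1 (reflect across v@4): 2 holes -> [(15, 2), (15, 5)]
Unfold 2 (reflect across h@8): 4 holes -> [(0, 2), (0, 5), (15, 2), (15, 5)]
Unfold 3 (reflect across h@16): 8 holes -> [(0, 2), (0, 5), (15, 2), (15, 5), (16, 2), (16, 5), (31, 2), (31, 5)]
Holes: [(0, 2), (0, 5), (15, 2), (15, 5), (16, 2), (16, 5), (31, 2), (31, 5)]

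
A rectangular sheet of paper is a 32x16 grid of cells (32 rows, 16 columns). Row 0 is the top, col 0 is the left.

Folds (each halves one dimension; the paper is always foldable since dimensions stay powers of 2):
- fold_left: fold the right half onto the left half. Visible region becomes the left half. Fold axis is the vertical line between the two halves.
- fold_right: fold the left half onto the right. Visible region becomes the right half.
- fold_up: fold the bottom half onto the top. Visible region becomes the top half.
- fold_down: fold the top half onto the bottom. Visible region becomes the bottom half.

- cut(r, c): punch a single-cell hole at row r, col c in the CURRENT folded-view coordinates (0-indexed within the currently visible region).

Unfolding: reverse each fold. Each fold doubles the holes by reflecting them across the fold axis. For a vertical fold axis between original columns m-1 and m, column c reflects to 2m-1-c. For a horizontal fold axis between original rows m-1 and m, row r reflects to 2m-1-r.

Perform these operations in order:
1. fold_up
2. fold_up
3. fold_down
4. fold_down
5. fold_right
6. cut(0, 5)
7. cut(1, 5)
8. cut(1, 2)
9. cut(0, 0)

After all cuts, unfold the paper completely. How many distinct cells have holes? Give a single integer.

Answer: 128

Derivation:
Op 1 fold_up: fold axis h@16; visible region now rows[0,16) x cols[0,16) = 16x16
Op 2 fold_up: fold axis h@8; visible region now rows[0,8) x cols[0,16) = 8x16
Op 3 fold_down: fold axis h@4; visible region now rows[4,8) x cols[0,16) = 4x16
Op 4 fold_down: fold axis h@6; visible region now rows[6,8) x cols[0,16) = 2x16
Op 5 fold_right: fold axis v@8; visible region now rows[6,8) x cols[8,16) = 2x8
Op 6 cut(0, 5): punch at orig (6,13); cuts so far [(6, 13)]; region rows[6,8) x cols[8,16) = 2x8
Op 7 cut(1, 5): punch at orig (7,13); cuts so far [(6, 13), (7, 13)]; region rows[6,8) x cols[8,16) = 2x8
Op 8 cut(1, 2): punch at orig (7,10); cuts so far [(6, 13), (7, 10), (7, 13)]; region rows[6,8) x cols[8,16) = 2x8
Op 9 cut(0, 0): punch at orig (6,8); cuts so far [(6, 8), (6, 13), (7, 10), (7, 13)]; region rows[6,8) x cols[8,16) = 2x8
Unfold 1 (reflect across v@8): 8 holes -> [(6, 2), (6, 7), (6, 8), (6, 13), (7, 2), (7, 5), (7, 10), (7, 13)]
Unfold 2 (reflect across h@6): 16 holes -> [(4, 2), (4, 5), (4, 10), (4, 13), (5, 2), (5, 7), (5, 8), (5, 13), (6, 2), (6, 7), (6, 8), (6, 13), (7, 2), (7, 5), (7, 10), (7, 13)]
Unfold 3 (reflect across h@4): 32 holes -> [(0, 2), (0, 5), (0, 10), (0, 13), (1, 2), (1, 7), (1, 8), (1, 13), (2, 2), (2, 7), (2, 8), (2, 13), (3, 2), (3, 5), (3, 10), (3, 13), (4, 2), (4, 5), (4, 10), (4, 13), (5, 2), (5, 7), (5, 8), (5, 13), (6, 2), (6, 7), (6, 8), (6, 13), (7, 2), (7, 5), (7, 10), (7, 13)]
Unfold 4 (reflect across h@8): 64 holes -> [(0, 2), (0, 5), (0, 10), (0, 13), (1, 2), (1, 7), (1, 8), (1, 13), (2, 2), (2, 7), (2, 8), (2, 13), (3, 2), (3, 5), (3, 10), (3, 13), (4, 2), (4, 5), (4, 10), (4, 13), (5, 2), (5, 7), (5, 8), (5, 13), (6, 2), (6, 7), (6, 8), (6, 13), (7, 2), (7, 5), (7, 10), (7, 13), (8, 2), (8, 5), (8, 10), (8, 13), (9, 2), (9, 7), (9, 8), (9, 13), (10, 2), (10, 7), (10, 8), (10, 13), (11, 2), (11, 5), (11, 10), (11, 13), (12, 2), (12, 5), (12, 10), (12, 13), (13, 2), (13, 7), (13, 8), (13, 13), (14, 2), (14, 7), (14, 8), (14, 13), (15, 2), (15, 5), (15, 10), (15, 13)]
Unfold 5 (reflect across h@16): 128 holes -> [(0, 2), (0, 5), (0, 10), (0, 13), (1, 2), (1, 7), (1, 8), (1, 13), (2, 2), (2, 7), (2, 8), (2, 13), (3, 2), (3, 5), (3, 10), (3, 13), (4, 2), (4, 5), (4, 10), (4, 13), (5, 2), (5, 7), (5, 8), (5, 13), (6, 2), (6, 7), (6, 8), (6, 13), (7, 2), (7, 5), (7, 10), (7, 13), (8, 2), (8, 5), (8, 10), (8, 13), (9, 2), (9, 7), (9, 8), (9, 13), (10, 2), (10, 7), (10, 8), (10, 13), (11, 2), (11, 5), (11, 10), (11, 13), (12, 2), (12, 5), (12, 10), (12, 13), (13, 2), (13, 7), (13, 8), (13, 13), (14, 2), (14, 7), (14, 8), (14, 13), (15, 2), (15, 5), (15, 10), (15, 13), (16, 2), (16, 5), (16, 10), (16, 13), (17, 2), (17, 7), (17, 8), (17, 13), (18, 2), (18, 7), (18, 8), (18, 13), (19, 2), (19, 5), (19, 10), (19, 13), (20, 2), (20, 5), (20, 10), (20, 13), (21, 2), (21, 7), (21, 8), (21, 13), (22, 2), (22, 7), (22, 8), (22, 13), (23, 2), (23, 5), (23, 10), (23, 13), (24, 2), (24, 5), (24, 10), (24, 13), (25, 2), (25, 7), (25, 8), (25, 13), (26, 2), (26, 7), (26, 8), (26, 13), (27, 2), (27, 5), (27, 10), (27, 13), (28, 2), (28, 5), (28, 10), (28, 13), (29, 2), (29, 7), (29, 8), (29, 13), (30, 2), (30, 7), (30, 8), (30, 13), (31, 2), (31, 5), (31, 10), (31, 13)]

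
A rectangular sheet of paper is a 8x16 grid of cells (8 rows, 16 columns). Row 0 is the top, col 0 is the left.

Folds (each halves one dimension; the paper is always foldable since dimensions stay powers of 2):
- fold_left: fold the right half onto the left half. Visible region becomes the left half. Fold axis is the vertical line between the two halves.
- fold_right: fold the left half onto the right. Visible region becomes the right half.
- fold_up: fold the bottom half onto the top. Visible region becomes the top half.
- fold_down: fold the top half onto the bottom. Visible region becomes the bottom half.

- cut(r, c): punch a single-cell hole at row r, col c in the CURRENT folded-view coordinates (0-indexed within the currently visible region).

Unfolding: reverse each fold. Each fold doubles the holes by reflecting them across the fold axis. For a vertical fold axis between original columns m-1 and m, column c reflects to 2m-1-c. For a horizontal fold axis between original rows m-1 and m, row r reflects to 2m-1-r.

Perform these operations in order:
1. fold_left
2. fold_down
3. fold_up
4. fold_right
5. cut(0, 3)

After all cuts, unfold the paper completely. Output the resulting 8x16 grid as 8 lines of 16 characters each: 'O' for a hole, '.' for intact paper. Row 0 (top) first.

Op 1 fold_left: fold axis v@8; visible region now rows[0,8) x cols[0,8) = 8x8
Op 2 fold_down: fold axis h@4; visible region now rows[4,8) x cols[0,8) = 4x8
Op 3 fold_up: fold axis h@6; visible region now rows[4,6) x cols[0,8) = 2x8
Op 4 fold_right: fold axis v@4; visible region now rows[4,6) x cols[4,8) = 2x4
Op 5 cut(0, 3): punch at orig (4,7); cuts so far [(4, 7)]; region rows[4,6) x cols[4,8) = 2x4
Unfold 1 (reflect across v@4): 2 holes -> [(4, 0), (4, 7)]
Unfold 2 (reflect across h@6): 4 holes -> [(4, 0), (4, 7), (7, 0), (7, 7)]
Unfold 3 (reflect across h@4): 8 holes -> [(0, 0), (0, 7), (3, 0), (3, 7), (4, 0), (4, 7), (7, 0), (7, 7)]
Unfold 4 (reflect across v@8): 16 holes -> [(0, 0), (0, 7), (0, 8), (0, 15), (3, 0), (3, 7), (3, 8), (3, 15), (4, 0), (4, 7), (4, 8), (4, 15), (7, 0), (7, 7), (7, 8), (7, 15)]

Answer: O......OO......O
................
................
O......OO......O
O......OO......O
................
................
O......OO......O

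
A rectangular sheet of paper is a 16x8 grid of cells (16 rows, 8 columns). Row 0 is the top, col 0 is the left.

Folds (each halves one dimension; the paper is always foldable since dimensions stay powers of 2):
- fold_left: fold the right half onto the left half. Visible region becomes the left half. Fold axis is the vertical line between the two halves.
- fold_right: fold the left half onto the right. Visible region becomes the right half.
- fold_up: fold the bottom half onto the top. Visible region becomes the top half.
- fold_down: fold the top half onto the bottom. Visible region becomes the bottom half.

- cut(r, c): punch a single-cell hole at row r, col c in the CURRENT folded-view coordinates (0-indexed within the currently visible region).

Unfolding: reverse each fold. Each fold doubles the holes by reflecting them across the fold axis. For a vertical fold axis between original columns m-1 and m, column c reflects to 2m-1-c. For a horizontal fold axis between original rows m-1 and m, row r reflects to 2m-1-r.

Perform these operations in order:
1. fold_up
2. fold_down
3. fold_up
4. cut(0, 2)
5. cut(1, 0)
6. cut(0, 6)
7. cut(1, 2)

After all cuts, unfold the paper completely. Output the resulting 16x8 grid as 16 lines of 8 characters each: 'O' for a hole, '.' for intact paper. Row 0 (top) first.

Answer: ..O...O.
O.O.....
O.O.....
..O...O.
..O...O.
O.O.....
O.O.....
..O...O.
..O...O.
O.O.....
O.O.....
..O...O.
..O...O.
O.O.....
O.O.....
..O...O.

Derivation:
Op 1 fold_up: fold axis h@8; visible region now rows[0,8) x cols[0,8) = 8x8
Op 2 fold_down: fold axis h@4; visible region now rows[4,8) x cols[0,8) = 4x8
Op 3 fold_up: fold axis h@6; visible region now rows[4,6) x cols[0,8) = 2x8
Op 4 cut(0, 2): punch at orig (4,2); cuts so far [(4, 2)]; region rows[4,6) x cols[0,8) = 2x8
Op 5 cut(1, 0): punch at orig (5,0); cuts so far [(4, 2), (5, 0)]; region rows[4,6) x cols[0,8) = 2x8
Op 6 cut(0, 6): punch at orig (4,6); cuts so far [(4, 2), (4, 6), (5, 0)]; region rows[4,6) x cols[0,8) = 2x8
Op 7 cut(1, 2): punch at orig (5,2); cuts so far [(4, 2), (4, 6), (5, 0), (5, 2)]; region rows[4,6) x cols[0,8) = 2x8
Unfold 1 (reflect across h@6): 8 holes -> [(4, 2), (4, 6), (5, 0), (5, 2), (6, 0), (6, 2), (7, 2), (7, 6)]
Unfold 2 (reflect across h@4): 16 holes -> [(0, 2), (0, 6), (1, 0), (1, 2), (2, 0), (2, 2), (3, 2), (3, 6), (4, 2), (4, 6), (5, 0), (5, 2), (6, 0), (6, 2), (7, 2), (7, 6)]
Unfold 3 (reflect across h@8): 32 holes -> [(0, 2), (0, 6), (1, 0), (1, 2), (2, 0), (2, 2), (3, 2), (3, 6), (4, 2), (4, 6), (5, 0), (5, 2), (6, 0), (6, 2), (7, 2), (7, 6), (8, 2), (8, 6), (9, 0), (9, 2), (10, 0), (10, 2), (11, 2), (11, 6), (12, 2), (12, 6), (13, 0), (13, 2), (14, 0), (14, 2), (15, 2), (15, 6)]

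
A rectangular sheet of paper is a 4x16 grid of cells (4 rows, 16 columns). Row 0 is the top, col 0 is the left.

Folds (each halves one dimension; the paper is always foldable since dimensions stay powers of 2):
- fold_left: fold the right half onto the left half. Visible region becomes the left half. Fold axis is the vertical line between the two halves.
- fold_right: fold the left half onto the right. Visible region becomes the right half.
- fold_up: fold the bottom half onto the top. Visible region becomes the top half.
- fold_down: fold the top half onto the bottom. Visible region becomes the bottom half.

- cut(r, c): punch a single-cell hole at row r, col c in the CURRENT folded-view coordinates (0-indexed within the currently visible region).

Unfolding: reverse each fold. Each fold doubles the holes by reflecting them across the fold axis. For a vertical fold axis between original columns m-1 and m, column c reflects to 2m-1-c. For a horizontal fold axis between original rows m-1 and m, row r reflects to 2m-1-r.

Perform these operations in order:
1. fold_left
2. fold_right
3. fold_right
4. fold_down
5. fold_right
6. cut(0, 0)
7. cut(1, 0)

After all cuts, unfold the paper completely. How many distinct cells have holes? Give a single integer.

Answer: 64

Derivation:
Op 1 fold_left: fold axis v@8; visible region now rows[0,4) x cols[0,8) = 4x8
Op 2 fold_right: fold axis v@4; visible region now rows[0,4) x cols[4,8) = 4x4
Op 3 fold_right: fold axis v@6; visible region now rows[0,4) x cols[6,8) = 4x2
Op 4 fold_down: fold axis h@2; visible region now rows[2,4) x cols[6,8) = 2x2
Op 5 fold_right: fold axis v@7; visible region now rows[2,4) x cols[7,8) = 2x1
Op 6 cut(0, 0): punch at orig (2,7); cuts so far [(2, 7)]; region rows[2,4) x cols[7,8) = 2x1
Op 7 cut(1, 0): punch at orig (3,7); cuts so far [(2, 7), (3, 7)]; region rows[2,4) x cols[7,8) = 2x1
Unfold 1 (reflect across v@7): 4 holes -> [(2, 6), (2, 7), (3, 6), (3, 7)]
Unfold 2 (reflect across h@2): 8 holes -> [(0, 6), (0, 7), (1, 6), (1, 7), (2, 6), (2, 7), (3, 6), (3, 7)]
Unfold 3 (reflect across v@6): 16 holes -> [(0, 4), (0, 5), (0, 6), (0, 7), (1, 4), (1, 5), (1, 6), (1, 7), (2, 4), (2, 5), (2, 6), (2, 7), (3, 4), (3, 5), (3, 6), (3, 7)]
Unfold 4 (reflect across v@4): 32 holes -> [(0, 0), (0, 1), (0, 2), (0, 3), (0, 4), (0, 5), (0, 6), (0, 7), (1, 0), (1, 1), (1, 2), (1, 3), (1, 4), (1, 5), (1, 6), (1, 7), (2, 0), (2, 1), (2, 2), (2, 3), (2, 4), (2, 5), (2, 6), (2, 7), (3, 0), (3, 1), (3, 2), (3, 3), (3, 4), (3, 5), (3, 6), (3, 7)]
Unfold 5 (reflect across v@8): 64 holes -> [(0, 0), (0, 1), (0, 2), (0, 3), (0, 4), (0, 5), (0, 6), (0, 7), (0, 8), (0, 9), (0, 10), (0, 11), (0, 12), (0, 13), (0, 14), (0, 15), (1, 0), (1, 1), (1, 2), (1, 3), (1, 4), (1, 5), (1, 6), (1, 7), (1, 8), (1, 9), (1, 10), (1, 11), (1, 12), (1, 13), (1, 14), (1, 15), (2, 0), (2, 1), (2, 2), (2, 3), (2, 4), (2, 5), (2, 6), (2, 7), (2, 8), (2, 9), (2, 10), (2, 11), (2, 12), (2, 13), (2, 14), (2, 15), (3, 0), (3, 1), (3, 2), (3, 3), (3, 4), (3, 5), (3, 6), (3, 7), (3, 8), (3, 9), (3, 10), (3, 11), (3, 12), (3, 13), (3, 14), (3, 15)]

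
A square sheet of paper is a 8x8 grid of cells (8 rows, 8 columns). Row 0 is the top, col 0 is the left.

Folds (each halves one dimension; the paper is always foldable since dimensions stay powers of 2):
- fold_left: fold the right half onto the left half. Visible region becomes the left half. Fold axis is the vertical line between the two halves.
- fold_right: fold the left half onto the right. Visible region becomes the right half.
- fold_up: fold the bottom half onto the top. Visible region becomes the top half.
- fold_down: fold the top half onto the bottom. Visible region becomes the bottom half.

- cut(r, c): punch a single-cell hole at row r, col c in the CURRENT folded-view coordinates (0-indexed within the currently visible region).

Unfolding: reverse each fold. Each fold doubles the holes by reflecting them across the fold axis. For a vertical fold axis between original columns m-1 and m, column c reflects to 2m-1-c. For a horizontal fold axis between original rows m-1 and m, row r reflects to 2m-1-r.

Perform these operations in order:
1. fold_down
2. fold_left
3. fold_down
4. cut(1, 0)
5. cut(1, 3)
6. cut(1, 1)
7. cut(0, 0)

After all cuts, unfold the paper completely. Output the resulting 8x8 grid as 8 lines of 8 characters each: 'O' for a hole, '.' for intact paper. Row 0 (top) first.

Op 1 fold_down: fold axis h@4; visible region now rows[4,8) x cols[0,8) = 4x8
Op 2 fold_left: fold axis v@4; visible region now rows[4,8) x cols[0,4) = 4x4
Op 3 fold_down: fold axis h@6; visible region now rows[6,8) x cols[0,4) = 2x4
Op 4 cut(1, 0): punch at orig (7,0); cuts so far [(7, 0)]; region rows[6,8) x cols[0,4) = 2x4
Op 5 cut(1, 3): punch at orig (7,3); cuts so far [(7, 0), (7, 3)]; region rows[6,8) x cols[0,4) = 2x4
Op 6 cut(1, 1): punch at orig (7,1); cuts so far [(7, 0), (7, 1), (7, 3)]; region rows[6,8) x cols[0,4) = 2x4
Op 7 cut(0, 0): punch at orig (6,0); cuts so far [(6, 0), (7, 0), (7, 1), (7, 3)]; region rows[6,8) x cols[0,4) = 2x4
Unfold 1 (reflect across h@6): 8 holes -> [(4, 0), (4, 1), (4, 3), (5, 0), (6, 0), (7, 0), (7, 1), (7, 3)]
Unfold 2 (reflect across v@4): 16 holes -> [(4, 0), (4, 1), (4, 3), (4, 4), (4, 6), (4, 7), (5, 0), (5, 7), (6, 0), (6, 7), (7, 0), (7, 1), (7, 3), (7, 4), (7, 6), (7, 7)]
Unfold 3 (reflect across h@4): 32 holes -> [(0, 0), (0, 1), (0, 3), (0, 4), (0, 6), (0, 7), (1, 0), (1, 7), (2, 0), (2, 7), (3, 0), (3, 1), (3, 3), (3, 4), (3, 6), (3, 7), (4, 0), (4, 1), (4, 3), (4, 4), (4, 6), (4, 7), (5, 0), (5, 7), (6, 0), (6, 7), (7, 0), (7, 1), (7, 3), (7, 4), (7, 6), (7, 7)]

Answer: OO.OO.OO
O......O
O......O
OO.OO.OO
OO.OO.OO
O......O
O......O
OO.OO.OO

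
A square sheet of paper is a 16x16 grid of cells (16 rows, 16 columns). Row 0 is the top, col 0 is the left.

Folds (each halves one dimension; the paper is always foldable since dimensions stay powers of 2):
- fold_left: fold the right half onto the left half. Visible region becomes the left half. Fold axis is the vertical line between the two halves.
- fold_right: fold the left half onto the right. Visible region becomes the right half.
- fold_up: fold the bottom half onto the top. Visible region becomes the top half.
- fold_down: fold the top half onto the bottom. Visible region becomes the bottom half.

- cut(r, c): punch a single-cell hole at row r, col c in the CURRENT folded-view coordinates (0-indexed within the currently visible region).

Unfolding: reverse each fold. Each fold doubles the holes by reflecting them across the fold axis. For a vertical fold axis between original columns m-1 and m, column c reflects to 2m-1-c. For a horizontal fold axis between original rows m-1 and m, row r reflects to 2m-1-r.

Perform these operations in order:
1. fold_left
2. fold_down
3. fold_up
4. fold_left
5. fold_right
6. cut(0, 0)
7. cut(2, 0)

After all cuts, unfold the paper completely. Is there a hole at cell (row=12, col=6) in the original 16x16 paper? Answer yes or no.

Answer: no

Derivation:
Op 1 fold_left: fold axis v@8; visible region now rows[0,16) x cols[0,8) = 16x8
Op 2 fold_down: fold axis h@8; visible region now rows[8,16) x cols[0,8) = 8x8
Op 3 fold_up: fold axis h@12; visible region now rows[8,12) x cols[0,8) = 4x8
Op 4 fold_left: fold axis v@4; visible region now rows[8,12) x cols[0,4) = 4x4
Op 5 fold_right: fold axis v@2; visible region now rows[8,12) x cols[2,4) = 4x2
Op 6 cut(0, 0): punch at orig (8,2); cuts so far [(8, 2)]; region rows[8,12) x cols[2,4) = 4x2
Op 7 cut(2, 0): punch at orig (10,2); cuts so far [(8, 2), (10, 2)]; region rows[8,12) x cols[2,4) = 4x2
Unfold 1 (reflect across v@2): 4 holes -> [(8, 1), (8, 2), (10, 1), (10, 2)]
Unfold 2 (reflect across v@4): 8 holes -> [(8, 1), (8, 2), (8, 5), (8, 6), (10, 1), (10, 2), (10, 5), (10, 6)]
Unfold 3 (reflect across h@12): 16 holes -> [(8, 1), (8, 2), (8, 5), (8, 6), (10, 1), (10, 2), (10, 5), (10, 6), (13, 1), (13, 2), (13, 5), (13, 6), (15, 1), (15, 2), (15, 5), (15, 6)]
Unfold 4 (reflect across h@8): 32 holes -> [(0, 1), (0, 2), (0, 5), (0, 6), (2, 1), (2, 2), (2, 5), (2, 6), (5, 1), (5, 2), (5, 5), (5, 6), (7, 1), (7, 2), (7, 5), (7, 6), (8, 1), (8, 2), (8, 5), (8, 6), (10, 1), (10, 2), (10, 5), (10, 6), (13, 1), (13, 2), (13, 5), (13, 6), (15, 1), (15, 2), (15, 5), (15, 6)]
Unfold 5 (reflect across v@8): 64 holes -> [(0, 1), (0, 2), (0, 5), (0, 6), (0, 9), (0, 10), (0, 13), (0, 14), (2, 1), (2, 2), (2, 5), (2, 6), (2, 9), (2, 10), (2, 13), (2, 14), (5, 1), (5, 2), (5, 5), (5, 6), (5, 9), (5, 10), (5, 13), (5, 14), (7, 1), (7, 2), (7, 5), (7, 6), (7, 9), (7, 10), (7, 13), (7, 14), (8, 1), (8, 2), (8, 5), (8, 6), (8, 9), (8, 10), (8, 13), (8, 14), (10, 1), (10, 2), (10, 5), (10, 6), (10, 9), (10, 10), (10, 13), (10, 14), (13, 1), (13, 2), (13, 5), (13, 6), (13, 9), (13, 10), (13, 13), (13, 14), (15, 1), (15, 2), (15, 5), (15, 6), (15, 9), (15, 10), (15, 13), (15, 14)]
Holes: [(0, 1), (0, 2), (0, 5), (0, 6), (0, 9), (0, 10), (0, 13), (0, 14), (2, 1), (2, 2), (2, 5), (2, 6), (2, 9), (2, 10), (2, 13), (2, 14), (5, 1), (5, 2), (5, 5), (5, 6), (5, 9), (5, 10), (5, 13), (5, 14), (7, 1), (7, 2), (7, 5), (7, 6), (7, 9), (7, 10), (7, 13), (7, 14), (8, 1), (8, 2), (8, 5), (8, 6), (8, 9), (8, 10), (8, 13), (8, 14), (10, 1), (10, 2), (10, 5), (10, 6), (10, 9), (10, 10), (10, 13), (10, 14), (13, 1), (13, 2), (13, 5), (13, 6), (13, 9), (13, 10), (13, 13), (13, 14), (15, 1), (15, 2), (15, 5), (15, 6), (15, 9), (15, 10), (15, 13), (15, 14)]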